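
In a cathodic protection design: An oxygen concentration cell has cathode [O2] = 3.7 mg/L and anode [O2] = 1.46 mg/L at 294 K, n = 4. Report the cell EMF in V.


Apply the Nernst concentration-cell relation: E = (RT/nF)*ln(C_cathode/C_anode)
RT/nF = 8.314*294/(4*96485) = 0.00633341 V
ln(3.7/1.46) = 0.9299
E = 0.00633341 * 0.9299 = 0.00589 V

0.00589 V


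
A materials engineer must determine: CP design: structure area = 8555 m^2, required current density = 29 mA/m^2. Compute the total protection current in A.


I = area * current density, then convert mA → A (÷1000)
I = 8555 * 29 / 1000 = 248.1 A

248.1 A


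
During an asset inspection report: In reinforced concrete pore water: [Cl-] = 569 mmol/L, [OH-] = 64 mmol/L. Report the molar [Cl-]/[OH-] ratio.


Threshold parameter = [Cl-] / [OH-] (molar basis; both in mmol/L, so units cancel)
Ratio = 569 / 64 = 8.89

8.89


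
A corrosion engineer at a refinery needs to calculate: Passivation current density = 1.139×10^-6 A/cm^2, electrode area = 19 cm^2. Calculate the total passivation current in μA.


I = i_pass * A, then convert A → μA (×10^6)
I = 1.139×10^-6 * 19 * 10^6 = 21.64 μA

21.64 μA


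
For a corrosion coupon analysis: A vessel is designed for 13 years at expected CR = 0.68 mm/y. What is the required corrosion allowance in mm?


Corrosion allowance = CR × design life
CA = 0.68 * 13 = 8.84 mm

8.84 mm


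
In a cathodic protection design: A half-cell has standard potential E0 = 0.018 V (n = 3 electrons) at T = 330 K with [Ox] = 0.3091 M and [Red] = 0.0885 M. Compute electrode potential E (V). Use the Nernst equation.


Apply the Nernst equation: E = E0 + (RT/nF)*ln([Ox]/[Red])
Step 1: RT/nF = 8.314*330/(3*96485) = 0.00947857 V
Step 2: [Ox]/[Red] = 0.3091/0.0885 = 3.492655
Step 3: ln(3.492655) = 1.250662
Step 4: correction = 0.00947857 * 1.250662 = 0.0119 V
E = 0.018 + 0.0119 = 0.0299 V

0.0299 V


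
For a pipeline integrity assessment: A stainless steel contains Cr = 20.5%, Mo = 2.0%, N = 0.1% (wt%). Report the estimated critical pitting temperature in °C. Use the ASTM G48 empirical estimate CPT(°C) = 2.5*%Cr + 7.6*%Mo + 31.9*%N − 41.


Apply the ASTM G48 empirical CPT estimate: CPT(°C) = 2.5*%Cr + 7.6*%Mo + 31.9*%N − 41
2.5*20.5 = 51.25; 7.6*2.0 = 15.2; 31.9*0.1 = 3.19
CPT = 51.25 + 15.2 + 3.19 − 41 = 28.64 °C
Rounded to 0.1 °C: CPT ≈ 28.6 °C

28.6 °C


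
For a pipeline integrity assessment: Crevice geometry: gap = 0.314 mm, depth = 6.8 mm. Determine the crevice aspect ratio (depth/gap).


Aspect ratio = depth / gap
Ratio = 6.8 / 0.314 = 21.7

21.7


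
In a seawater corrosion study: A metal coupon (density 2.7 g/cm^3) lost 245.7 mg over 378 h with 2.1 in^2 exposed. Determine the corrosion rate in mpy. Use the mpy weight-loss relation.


Apply the mpy weight-loss relation: CR = 534 * W / (D * A * T)
Numerator: 534 * 245.7 = 131203.8
Denominator: 2.7 * 2.1 * 378 = 2143.26
CR = 131203.8 / 2143.26 = 61.21693 mpy

61.21693 mpy


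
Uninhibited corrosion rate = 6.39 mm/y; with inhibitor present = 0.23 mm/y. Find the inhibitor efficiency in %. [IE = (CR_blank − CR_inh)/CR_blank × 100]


Apply the inhibitor-efficiency definition: IE = (CR_blank − CR_inh)/CR_blank × 100
IE = (6.39 − 0.23) / 6.39 × 100
IE = 6.16 / 6.39 × 100 = 96.4 %

96.4 %


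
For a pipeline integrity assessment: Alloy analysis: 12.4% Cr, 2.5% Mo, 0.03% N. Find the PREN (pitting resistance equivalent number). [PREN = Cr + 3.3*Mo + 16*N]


Apply the PREN formula: PREN = Cr + 3.3*Mo + 16*N
PREN = 12.4 + 3.3*2.5 + 16*0.03
PREN = 12.4 + 8.25 + 0.48 = 21.13

21.13


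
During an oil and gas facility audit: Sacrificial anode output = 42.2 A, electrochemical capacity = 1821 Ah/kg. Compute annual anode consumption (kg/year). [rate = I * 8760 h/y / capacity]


Annual consumption = current * hours per year / capacity
Rate = 42.2 * 8760 / 1821 = 203.0 kg/year

203.0 kg/year


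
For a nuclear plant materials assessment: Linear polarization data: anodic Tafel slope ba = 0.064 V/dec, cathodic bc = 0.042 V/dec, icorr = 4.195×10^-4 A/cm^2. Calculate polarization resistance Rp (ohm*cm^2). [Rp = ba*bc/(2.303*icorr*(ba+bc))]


Apply the Stern-Geary equation: Rp = ba*bc / (2.303*icorr*(ba+bc))
ba*bc = 0.064*0.042 = 0.002688
ba+bc = 0.106; 2.303*icorr*(ba+bc) = 2.303*4.195×10^-4*0.106 = 1.024075×10^-4
Rp = 0.002688 / 1.024075×10^-4 = 26.25 ohm*cm^2

26.25 ohm*cm^2


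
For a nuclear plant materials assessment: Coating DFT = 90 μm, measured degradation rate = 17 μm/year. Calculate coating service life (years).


Service life = thickness / degradation rate
Life = 90 / 17 = 5.3 years

5.3 years


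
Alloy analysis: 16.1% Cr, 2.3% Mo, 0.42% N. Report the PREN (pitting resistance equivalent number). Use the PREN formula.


Apply the PREN formula: PREN = Cr + 3.3*Mo + 16*N
PREN = 16.1 + 3.3*2.3 + 16*0.42
PREN = 16.1 + 7.59 + 6.72 = 30.41

30.41


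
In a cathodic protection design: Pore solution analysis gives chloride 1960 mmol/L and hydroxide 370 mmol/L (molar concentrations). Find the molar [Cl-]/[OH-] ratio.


Threshold parameter = [Cl-] / [OH-] (molar basis; both in mmol/L, so units cancel)
Ratio = 1960 / 370 = 5.3

5.3


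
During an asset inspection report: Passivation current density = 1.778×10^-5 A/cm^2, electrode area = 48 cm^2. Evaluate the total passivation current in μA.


I = i_pass * A, then convert A → μA (×10^6)
I = 1.778×10^-5 * 48 * 10^6 = 853.44 μA

853.44 μA


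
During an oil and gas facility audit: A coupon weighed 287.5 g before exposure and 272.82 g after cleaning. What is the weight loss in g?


Weight loss = initial − final
WL = 287.5 − 272.82 = 14.68 g

14.68 g


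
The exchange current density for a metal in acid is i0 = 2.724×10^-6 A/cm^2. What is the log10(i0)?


i0 = 2.724×10^-6 A/cm^2
log10(i0) = -5.565

-5.565


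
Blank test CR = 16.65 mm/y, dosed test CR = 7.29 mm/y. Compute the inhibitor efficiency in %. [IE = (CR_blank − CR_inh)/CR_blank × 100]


Apply the inhibitor-efficiency definition: IE = (CR_blank − CR_inh)/CR_blank × 100
IE = (16.65 − 7.29) / 16.65 × 100
IE = 9.36 / 16.65 × 100 = 56.2 %

56.2 %


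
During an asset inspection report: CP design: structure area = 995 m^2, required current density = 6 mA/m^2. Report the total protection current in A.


I = area * current density, then convert mA → A (÷1000)
I = 995 * 6 / 1000 = 5.97 A

5.97 A


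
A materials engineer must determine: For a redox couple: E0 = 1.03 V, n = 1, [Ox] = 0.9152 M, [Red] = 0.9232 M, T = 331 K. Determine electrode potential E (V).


Apply the Nernst equation: E = E0 + (RT/nF)*ln([Ox]/[Red])
Step 1: RT/nF = 8.314*331/(1*96485) = 0.02852188 V
Step 2: [Ox]/[Red] = 0.9152/0.9232 = 0.991334
Step 3: ln(0.991334) = -0.008704
Step 4: correction = 0.02852188 * -0.008704 = -0.0002 V
E = 1.03 + -0.0002 = 1.0298 V

1.0298 V


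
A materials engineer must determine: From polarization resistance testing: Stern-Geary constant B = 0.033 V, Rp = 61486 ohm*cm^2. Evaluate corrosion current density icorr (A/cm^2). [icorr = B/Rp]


Apply the Stern-Geary relation: icorr = B / Rp
icorr = 0.033 / 61486 = 5.367×10^-7 A/cm^2

5.367×10^-7 A/cm^2


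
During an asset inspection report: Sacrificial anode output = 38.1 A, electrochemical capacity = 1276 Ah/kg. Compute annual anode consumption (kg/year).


Annual consumption = current * hours per year / capacity
Rate = 38.1 * 8760 / 1276 = 261.6 kg/year

261.6 kg/year


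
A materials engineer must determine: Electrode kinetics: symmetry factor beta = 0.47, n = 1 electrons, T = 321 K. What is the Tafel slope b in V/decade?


Apply the Tafel slope relation: b = 2.303*R*T/(beta*n*F)
Numerator: 2.303 * 8.314 * 321 = 6146.23
Denominator: 0.47 * 1 * 96485 = 45347.95
b = 6146.23 / 45347.95 = 0.1355 V/decade

0.1355 V/decade


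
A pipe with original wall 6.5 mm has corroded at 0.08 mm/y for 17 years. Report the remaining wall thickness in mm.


Remaining wall = original − CR × time
t = 6.5 − 0.08*17 = 6.5 − 1.36 = 5.14 mm

5.14 mm


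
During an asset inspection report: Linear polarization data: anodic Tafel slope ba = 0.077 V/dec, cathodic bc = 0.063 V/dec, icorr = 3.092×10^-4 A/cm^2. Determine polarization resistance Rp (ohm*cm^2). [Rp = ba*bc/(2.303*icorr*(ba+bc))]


Apply the Stern-Geary equation: Rp = ba*bc / (2.303*icorr*(ba+bc))
ba*bc = 0.077*0.063 = 0.004851
ba+bc = 0.14; 2.303*icorr*(ba+bc) = 2.303*3.092×10^-4*0.14 = 9.9692264×10^-5
Rp = 0.004851 / 9.9692264×10^-5 = 48.7 ohm*cm^2

48.7 ohm*cm^2


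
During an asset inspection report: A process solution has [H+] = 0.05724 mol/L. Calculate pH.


pH = −log10[H+]
pH = −log10(0.05724) = 1.24

1.24


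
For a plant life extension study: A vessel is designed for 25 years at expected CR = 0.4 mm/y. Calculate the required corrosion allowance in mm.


Corrosion allowance = CR × design life
CA = 0.4 * 25 = 10.0 mm

10.0 mm


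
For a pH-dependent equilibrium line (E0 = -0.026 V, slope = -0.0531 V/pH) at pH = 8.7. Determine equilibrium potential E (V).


Apply the Pourbaix line equation: E = E0 + slope*pH
E = -0.026 + (-0.0531)*8.7 = -0.026 + (-0.46197) = -0.48797 V
Rounded to 4 decimal places: E = -0.4880 V

-0.4880 V


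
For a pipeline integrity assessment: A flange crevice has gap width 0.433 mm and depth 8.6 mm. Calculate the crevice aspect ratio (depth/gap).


Aspect ratio = depth / gap
Ratio = 8.6 / 0.433 = 19.9

19.9


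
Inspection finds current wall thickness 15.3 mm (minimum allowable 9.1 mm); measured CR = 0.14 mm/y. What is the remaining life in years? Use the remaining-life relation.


Apply the remaining-life relation: RL = (t_current − t_min) / CR
RL = (15.3 − 9.1) / 0.14 = 6.2 / 0.14 = 44.3 years

44.3 years


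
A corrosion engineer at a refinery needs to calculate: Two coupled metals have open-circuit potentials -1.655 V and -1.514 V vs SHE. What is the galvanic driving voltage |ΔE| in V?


Driving voltage is the absolute potential difference.
|ΔE| = |-1.655 − (-1.514)| = 0.141 V

0.141 V


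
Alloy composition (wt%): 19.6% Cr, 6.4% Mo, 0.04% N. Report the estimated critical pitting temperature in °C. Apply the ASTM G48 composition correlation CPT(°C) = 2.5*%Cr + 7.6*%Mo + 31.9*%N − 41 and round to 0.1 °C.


Apply the ASTM G48 empirical CPT estimate: CPT(°C) = 2.5*%Cr + 7.6*%Mo + 31.9*%N − 41
2.5*19.6 = 49; 7.6*6.4 = 48.64; 31.9*0.04 = 1.276
CPT = 49 + 48.64 + 1.276 − 41 = 57.916 °C
Rounded to 0.1 °C: CPT ≈ 57.9 °C

57.9 °C


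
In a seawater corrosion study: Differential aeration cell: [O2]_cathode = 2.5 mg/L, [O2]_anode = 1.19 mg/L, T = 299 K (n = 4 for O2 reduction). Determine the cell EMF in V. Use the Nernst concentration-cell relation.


Apply the Nernst concentration-cell relation: E = (RT/nF)*ln(C_cathode/C_anode)
RT/nF = 8.314*299/(4*96485) = 0.00644112 V
ln(2.5/1.19) = 0.74234
E = 0.00644112 * 0.74234 = 0.00478 V

0.00478 V


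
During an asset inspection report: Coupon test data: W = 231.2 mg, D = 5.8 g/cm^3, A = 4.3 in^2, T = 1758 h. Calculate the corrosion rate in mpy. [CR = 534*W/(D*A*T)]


Apply the mpy weight-loss relation: CR = 534 * W / (D * A * T)
Numerator: 534 * 231.2 = 123460.8
Denominator: 5.8 * 4.3 * 1758 = 43844.52
CR = 123460.8 / 43844.52 = 2.81588 mpy

2.81588 mpy


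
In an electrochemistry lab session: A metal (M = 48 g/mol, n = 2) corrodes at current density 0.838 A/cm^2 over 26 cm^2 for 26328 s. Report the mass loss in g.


Apply Faraday's law: m = i*A*t*M / (n*F)
Total charge passed Q = i*A*t = 0.838*26*26328 = 573634.464 C
m = Q*M/(n*F) = 573634.464*48/(2*96485) = 142.68775 g

142.68775 g


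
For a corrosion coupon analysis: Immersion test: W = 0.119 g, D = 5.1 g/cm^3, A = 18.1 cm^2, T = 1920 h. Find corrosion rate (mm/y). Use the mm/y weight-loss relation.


Apply the mm/y weight-loss relation: CR = 87600 * W / (D * A * T)
Numerator: 87600 * 0.119 = 10424.4
Denominator: 5.1 * 18.1 * 1920 = 177235.2
CR = 10424.4 / 177235.2 = 0.0588 mm/y

0.0588 mm/y


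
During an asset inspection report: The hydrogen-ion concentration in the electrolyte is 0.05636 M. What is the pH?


pH = −log10[H+]
pH = −log10(0.05636) = 1.25

1.25


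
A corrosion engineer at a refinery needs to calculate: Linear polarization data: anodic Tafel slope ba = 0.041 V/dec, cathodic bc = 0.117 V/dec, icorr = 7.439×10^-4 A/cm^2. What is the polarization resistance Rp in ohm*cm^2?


Apply the Stern-Geary equation: Rp = ba*bc / (2.303*icorr*(ba+bc))
ba*bc = 0.041*0.117 = 0.004797
ba+bc = 0.158; 2.303*icorr*(ba+bc) = 2.303*7.439×10^-4*0.158 = 2.7068587×10^-4
Rp = 0.004797 / 2.7068587×10^-4 = 17.7 ohm*cm^2

17.7 ohm*cm^2


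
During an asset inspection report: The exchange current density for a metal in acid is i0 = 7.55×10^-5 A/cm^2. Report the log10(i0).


i0 = 7.55×10^-5 A/cm^2
log10(i0) = -4.122

-4.122


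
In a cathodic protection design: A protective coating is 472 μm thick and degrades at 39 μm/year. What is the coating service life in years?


Service life = thickness / degradation rate
Life = 472 / 39 = 12.1 years

12.1 years


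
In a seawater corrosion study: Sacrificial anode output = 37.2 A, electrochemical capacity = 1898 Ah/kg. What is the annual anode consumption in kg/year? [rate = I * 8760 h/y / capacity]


Annual consumption = current * hours per year / capacity
Rate = 37.2 * 8760 / 1898 = 171.7 kg/year

171.7 kg/year


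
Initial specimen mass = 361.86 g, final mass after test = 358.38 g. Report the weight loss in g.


Weight loss = initial − final
WL = 361.86 − 358.38 = 3.48 g

3.48 g


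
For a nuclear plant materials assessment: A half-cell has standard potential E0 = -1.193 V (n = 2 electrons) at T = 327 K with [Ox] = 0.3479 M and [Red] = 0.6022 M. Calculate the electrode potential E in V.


Apply the Nernst equation: E = E0 + (RT/nF)*ln([Ox]/[Red])
Step 1: RT/nF = 8.314*327/(2*96485) = 0.0140886 V
Step 2: [Ox]/[Red] = 0.3479/0.6022 = 0.577715
Step 3: ln(0.577715) = -0.548675
Step 4: correction = 0.0140886 * -0.548675 = -0.008 V
E = -1.193 + -0.008 = -1.201 V

-1.201 V


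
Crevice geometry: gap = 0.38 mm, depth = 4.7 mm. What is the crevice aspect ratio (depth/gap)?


Aspect ratio = depth / gap
Ratio = 4.7 / 0.38 = 12.4

12.4


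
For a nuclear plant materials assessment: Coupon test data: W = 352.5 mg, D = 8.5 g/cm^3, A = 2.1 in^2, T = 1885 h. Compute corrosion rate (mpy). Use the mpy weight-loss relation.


Apply the mpy weight-loss relation: CR = 534 * W / (D * A * T)
Numerator: 534 * 352.5 = 188235.0
Denominator: 8.5 * 2.1 * 1885 = 33647.25
CR = 188235.0 / 33647.25 = 5.5944 mpy

5.5944 mpy


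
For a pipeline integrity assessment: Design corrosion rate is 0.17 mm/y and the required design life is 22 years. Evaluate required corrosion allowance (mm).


Corrosion allowance = CR × design life
CA = 0.17 * 22 = 3.74 mm

3.74 mm


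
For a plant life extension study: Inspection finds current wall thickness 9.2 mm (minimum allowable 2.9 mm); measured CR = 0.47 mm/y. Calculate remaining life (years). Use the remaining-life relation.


Apply the remaining-life relation: RL = (t_current − t_min) / CR
RL = (9.2 − 2.9) / 0.47 = 6.3 / 0.47 = 13.4 years

13.4 years


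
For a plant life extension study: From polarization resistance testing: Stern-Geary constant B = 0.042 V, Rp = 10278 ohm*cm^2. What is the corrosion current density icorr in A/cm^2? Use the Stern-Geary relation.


Apply the Stern-Geary relation: icorr = B / Rp
icorr = 0.042 / 10278 = 4.086×10^-6 A/cm^2

4.086×10^-6 A/cm^2


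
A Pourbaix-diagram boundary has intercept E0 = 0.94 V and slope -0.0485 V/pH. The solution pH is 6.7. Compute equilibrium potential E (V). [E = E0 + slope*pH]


Apply the Pourbaix line equation: E = E0 + slope*pH
E = 0.94 + (-0.0485)*6.7 = 0.94 + (-0.32495) = 0.61505 V
Rounded to 3 decimal places: E = 0.615 V

0.615 V


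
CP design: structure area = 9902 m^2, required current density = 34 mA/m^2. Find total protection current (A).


I = area * current density, then convert mA → A (÷1000)
I = 9902 * 34 / 1000 = 336.67 A

336.67 A


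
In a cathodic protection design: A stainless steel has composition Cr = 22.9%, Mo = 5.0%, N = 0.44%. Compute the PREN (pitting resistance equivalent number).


Apply the PREN formula: PREN = Cr + 3.3*Mo + 16*N
PREN = 22.9 + 3.3*5.0 + 16*0.44
PREN = 22.9 + 16.5 + 7.04 = 46.44

46.44


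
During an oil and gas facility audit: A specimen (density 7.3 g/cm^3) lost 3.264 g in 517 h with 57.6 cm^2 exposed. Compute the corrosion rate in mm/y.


Apply the mm/y weight-loss relation: CR = 87600 * W / (D * A * T)
Numerator: 87600 * 3.264 = 285926.4
Denominator: 7.3 * 57.6 * 517 = 217388.16
CR = 285926.4 / 217388.16 = 1.31528 mm/y

1.31528 mm/y


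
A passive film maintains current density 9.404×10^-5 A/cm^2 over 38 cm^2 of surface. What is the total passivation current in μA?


I = i_pass * A, then convert A → μA (×10^6)
I = 9.404×10^-5 * 38 * 10^6 = 3573.52 μA

3573.52 μA


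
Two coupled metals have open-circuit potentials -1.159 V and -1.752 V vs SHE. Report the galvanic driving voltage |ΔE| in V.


Driving voltage is the absolute potential difference.
|ΔE| = |-1.159 − (-1.752)| = 0.593 V

0.593 V


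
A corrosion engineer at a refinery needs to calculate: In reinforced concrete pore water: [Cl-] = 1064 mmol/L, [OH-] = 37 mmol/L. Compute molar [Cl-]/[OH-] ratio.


Threshold parameter = [Cl-] / [OH-] (molar basis; both in mmol/L, so units cancel)
Ratio = 1064 / 37 = 28.76

28.76


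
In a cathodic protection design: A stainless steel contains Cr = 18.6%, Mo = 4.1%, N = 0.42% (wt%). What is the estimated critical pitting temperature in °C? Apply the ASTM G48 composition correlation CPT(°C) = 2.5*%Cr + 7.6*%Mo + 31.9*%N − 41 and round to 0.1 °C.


Apply the ASTM G48 empirical CPT estimate: CPT(°C) = 2.5*%Cr + 7.6*%Mo + 31.9*%N − 41
2.5*18.6 = 46.5; 7.6*4.1 = 31.16; 31.9*0.42 = 13.398
CPT = 46.5 + 31.16 + 13.398 − 41 = 50.058 °C
Rounded to 0.1 °C: CPT ≈ 50.1 °C

50.1 °C


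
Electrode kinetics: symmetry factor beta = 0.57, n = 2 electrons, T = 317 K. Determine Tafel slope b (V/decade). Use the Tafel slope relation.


Apply the Tafel slope relation: b = 2.303*R*T/(beta*n*F)
Numerator: 2.303 * 8.314 * 317 = 6069.64
Denominator: 0.57 * 2 * 96485 = 109992.9
b = 6069.64 / 109992.9 = 0.0552 V/decade

0.0552 V/decade


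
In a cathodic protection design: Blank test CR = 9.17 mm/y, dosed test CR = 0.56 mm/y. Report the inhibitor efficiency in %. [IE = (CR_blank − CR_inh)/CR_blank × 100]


Apply the inhibitor-efficiency definition: IE = (CR_blank − CR_inh)/CR_blank × 100
IE = (9.17 − 0.56) / 9.17 × 100
IE = 8.61 / 9.17 × 100 = 93.9 %

93.9 %


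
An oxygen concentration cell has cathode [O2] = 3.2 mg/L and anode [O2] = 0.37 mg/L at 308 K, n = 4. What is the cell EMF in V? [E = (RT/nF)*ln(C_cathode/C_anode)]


Apply the Nernst concentration-cell relation: E = (RT/nF)*ln(C_cathode/C_anode)
RT/nF = 8.314*308/(4*96485) = 0.006635 V
ln(3.2/0.37) = 2.1574
E = 0.006635 * 2.1574 = 0.01431 V

0.01431 V


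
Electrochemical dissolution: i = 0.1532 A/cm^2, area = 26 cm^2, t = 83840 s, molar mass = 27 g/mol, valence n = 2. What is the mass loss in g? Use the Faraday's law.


Apply Faraday's law: m = i*A*t*M / (n*F)
Total charge passed Q = i*A*t = 0.1532*26*83840 = 333951.488 C
m = Q*M/(n*F) = 333951.488*27/(2*96485) = 46.72587 g

46.72587 g


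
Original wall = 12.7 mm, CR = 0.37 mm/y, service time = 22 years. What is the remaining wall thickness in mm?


Remaining wall = original − CR × time
t = 12.7 − 0.37*22 = 12.7 − 8.14 = 4.56 mm

4.56 mm


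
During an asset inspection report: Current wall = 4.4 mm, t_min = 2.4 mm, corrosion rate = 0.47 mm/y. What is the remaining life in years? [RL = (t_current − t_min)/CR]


Apply the remaining-life relation: RL = (t_current − t_min) / CR
RL = (4.4 − 2.4) / 0.47 = 2.0 / 0.47 = 4.3 years

4.3 years


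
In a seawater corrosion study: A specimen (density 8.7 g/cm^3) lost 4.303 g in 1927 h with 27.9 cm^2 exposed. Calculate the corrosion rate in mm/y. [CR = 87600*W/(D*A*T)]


Apply the mm/y weight-loss relation: CR = 87600 * W / (D * A * T)
Numerator: 87600 * 4.303 = 376942.8
Denominator: 8.7 * 27.9 * 1927 = 467740.71
CR = 376942.8 / 467740.71 = 0.8059 mm/y

0.8059 mm/y


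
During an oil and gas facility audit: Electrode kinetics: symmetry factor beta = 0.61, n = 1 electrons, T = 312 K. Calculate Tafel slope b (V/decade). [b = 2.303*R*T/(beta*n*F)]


Apply the Tafel slope relation: b = 2.303*R*T/(beta*n*F)
Numerator: 2.303 * 8.314 * 312 = 5973.91
Denominator: 0.61 * 1 * 96485 = 58855.85
b = 5973.91 / 58855.85 = 0.102 V/decade

0.102 V/decade


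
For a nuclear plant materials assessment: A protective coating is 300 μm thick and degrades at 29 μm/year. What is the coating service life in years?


Service life = thickness / degradation rate
Life = 300 / 29 = 10.3 years

10.3 years


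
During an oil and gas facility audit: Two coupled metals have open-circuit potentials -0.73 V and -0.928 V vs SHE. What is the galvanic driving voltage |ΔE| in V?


Driving voltage is the absolute potential difference.
|ΔE| = |-0.73 − (-0.928)| = 0.198 V

0.198 V


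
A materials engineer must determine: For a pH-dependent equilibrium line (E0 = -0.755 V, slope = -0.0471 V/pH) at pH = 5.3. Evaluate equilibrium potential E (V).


Apply the Pourbaix line equation: E = E0 + slope*pH
E = -0.755 + (-0.0471)*5.3 = -0.755 + (-0.24963) = -1.00463 V
Rounded to 3 decimal places: E = -1.005 V

-1.005 V


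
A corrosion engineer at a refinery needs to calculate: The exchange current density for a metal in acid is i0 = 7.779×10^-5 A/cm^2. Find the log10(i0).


i0 = 7.779×10^-5 A/cm^2
log10(i0) = -4.109

-4.109


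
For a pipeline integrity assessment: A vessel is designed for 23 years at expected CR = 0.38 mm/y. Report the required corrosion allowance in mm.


Corrosion allowance = CR × design life
CA = 0.38 * 23 = 8.74 mm

8.74 mm


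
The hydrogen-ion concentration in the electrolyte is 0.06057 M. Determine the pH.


pH = −log10[H+]
pH = −log10(0.06057) = 1.22

1.22


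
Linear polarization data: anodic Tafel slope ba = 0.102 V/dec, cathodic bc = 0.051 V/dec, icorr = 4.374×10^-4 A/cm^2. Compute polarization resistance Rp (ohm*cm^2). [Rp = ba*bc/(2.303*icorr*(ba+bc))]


Apply the Stern-Geary equation: Rp = ba*bc / (2.303*icorr*(ba+bc))
ba*bc = 0.102*0.051 = 0.005202
ba+bc = 0.153; 2.303*icorr*(ba+bc) = 2.303*4.374×10^-4*0.153 = 1.5412183×10^-4
Rp = 0.005202 / 1.5412183×10^-4 = 33.75 ohm*cm^2

33.75 ohm*cm^2


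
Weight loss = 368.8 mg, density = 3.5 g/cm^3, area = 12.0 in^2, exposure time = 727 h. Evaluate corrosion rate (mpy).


Apply the mpy weight-loss relation: CR = 534 * W / (D * A * T)
Numerator: 534 * 368.8 = 196939.2
Denominator: 3.5 * 12.0 * 727 = 30534.0
CR = 196939.2 / 30534.0 = 6.4498 mpy

6.4498 mpy


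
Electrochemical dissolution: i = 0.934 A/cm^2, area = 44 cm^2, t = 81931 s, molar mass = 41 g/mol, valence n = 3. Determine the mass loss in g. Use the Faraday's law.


Apply Faraday's law: m = i*A*t*M / (n*F)
Total charge passed Q = i*A*t = 0.934*44*81931 = 3367036.376 C
m = Q*M/(n*F) = 3367036.376*41/(3*96485) = 476.926 g

476.926 g


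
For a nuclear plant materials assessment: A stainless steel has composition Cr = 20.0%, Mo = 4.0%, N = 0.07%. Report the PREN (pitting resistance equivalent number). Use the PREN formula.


Apply the PREN formula: PREN = Cr + 3.3*Mo + 16*N
PREN = 20.0 + 3.3*4.0 + 16*0.07
PREN = 20.0 + 13.2 + 1.12 = 34.32

34.32


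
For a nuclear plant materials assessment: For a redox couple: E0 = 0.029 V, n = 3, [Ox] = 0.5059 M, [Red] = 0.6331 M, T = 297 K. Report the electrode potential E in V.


Apply the Nernst equation: E = E0 + (RT/nF)*ln([Ox]/[Red])
Step 1: RT/nF = 8.314*297/(3*96485) = 0.00853071 V
Step 2: [Ox]/[Red] = 0.5059/0.6331 = 0.799084
Step 3: ln(0.799084) = -0.224289
Step 4: correction = 0.00853071 * -0.224289 = -0.0019 V
E = 0.029 + -0.0019 = 0.0271 V

0.0271 V


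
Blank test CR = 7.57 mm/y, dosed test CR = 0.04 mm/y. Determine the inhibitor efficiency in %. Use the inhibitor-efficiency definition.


Apply the inhibitor-efficiency definition: IE = (CR_blank − CR_inh)/CR_blank × 100
IE = (7.57 − 0.04) / 7.57 × 100
IE = 7.53 / 7.57 × 100 = 99.5 %

99.5 %


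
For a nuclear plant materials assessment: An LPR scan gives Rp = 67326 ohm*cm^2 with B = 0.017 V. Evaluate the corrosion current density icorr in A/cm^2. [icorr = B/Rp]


Apply the Stern-Geary relation: icorr = B / Rp
icorr = 0.017 / 67326 = 2.525×10^-7 A/cm^2

2.525×10^-7 A/cm^2


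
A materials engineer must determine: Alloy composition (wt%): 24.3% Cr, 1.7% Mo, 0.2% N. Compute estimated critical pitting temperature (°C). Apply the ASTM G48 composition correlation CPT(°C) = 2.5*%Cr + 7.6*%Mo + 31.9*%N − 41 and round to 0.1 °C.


Apply the ASTM G48 empirical CPT estimate: CPT(°C) = 2.5*%Cr + 7.6*%Mo + 31.9*%N − 41
2.5*24.3 = 60.75; 7.6*1.7 = 12.92; 31.9*0.2 = 6.38
CPT = 60.75 + 12.92 + 6.38 − 41 = 39.05 °C
Rounded to 0.1 °C: CPT ≈ 39.1 °C

39.1 °C


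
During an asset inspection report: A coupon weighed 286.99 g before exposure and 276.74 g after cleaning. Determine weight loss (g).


Weight loss = initial − final
WL = 286.99 − 276.74 = 10.25 g

10.25 g


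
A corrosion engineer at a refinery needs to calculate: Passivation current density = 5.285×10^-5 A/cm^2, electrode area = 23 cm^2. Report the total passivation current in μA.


I = i_pass * A, then convert A → μA (×10^6)
I = 5.285×10^-5 * 23 * 10^6 = 1215.55 μA

1215.55 μA


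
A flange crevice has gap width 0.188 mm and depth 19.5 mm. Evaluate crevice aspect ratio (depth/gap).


Aspect ratio = depth / gap
Ratio = 19.5 / 0.188 = 103.7

103.7


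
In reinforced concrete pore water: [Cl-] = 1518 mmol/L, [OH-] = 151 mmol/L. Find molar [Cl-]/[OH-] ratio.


Threshold parameter = [Cl-] / [OH-] (molar basis; both in mmol/L, so units cancel)
Ratio = 1518 / 151 = 10.05

10.05


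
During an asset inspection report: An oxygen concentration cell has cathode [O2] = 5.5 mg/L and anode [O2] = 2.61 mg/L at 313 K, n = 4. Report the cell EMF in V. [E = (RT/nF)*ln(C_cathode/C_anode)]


Apply the Nernst concentration-cell relation: E = (RT/nF)*ln(C_cathode/C_anode)
RT/nF = 8.314*313/(4*96485) = 0.00674271 V
ln(5.5/2.61) = 0.7454
E = 0.00674271 * 0.7454 = 0.00503 V

0.00503 V


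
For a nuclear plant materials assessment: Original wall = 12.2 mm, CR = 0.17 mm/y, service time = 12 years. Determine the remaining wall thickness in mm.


Remaining wall = original − CR × time
t = 12.2 − 0.17*12 = 12.2 − 2.04 = 10.16 mm

10.16 mm


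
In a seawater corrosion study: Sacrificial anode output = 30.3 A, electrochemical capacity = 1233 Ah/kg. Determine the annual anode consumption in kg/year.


Annual consumption = current * hours per year / capacity
Rate = 30.3 * 8760 / 1233 = 215.3 kg/year

215.3 kg/year


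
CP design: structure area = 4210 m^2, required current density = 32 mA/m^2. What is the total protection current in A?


I = area * current density, then convert mA → A (÷1000)
I = 4210 * 32 / 1000 = 134.72 A

134.72 A


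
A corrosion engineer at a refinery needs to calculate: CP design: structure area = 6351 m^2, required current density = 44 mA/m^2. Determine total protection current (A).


I = area * current density, then convert mA → A (÷1000)
I = 6351 * 44 / 1000 = 279.44 A

279.44 A


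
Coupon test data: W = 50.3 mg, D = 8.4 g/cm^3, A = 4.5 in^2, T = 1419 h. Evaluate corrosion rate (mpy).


Apply the mpy weight-loss relation: CR = 534 * W / (D * A * T)
Numerator: 534 * 50.3 = 26860.2
Denominator: 8.4 * 4.5 * 1419 = 53638.2
CR = 26860.2 / 53638.2 = 0.5008 mpy

0.5008 mpy


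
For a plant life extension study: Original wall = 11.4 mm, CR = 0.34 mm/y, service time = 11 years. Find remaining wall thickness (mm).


Remaining wall = original − CR × time
t = 11.4 − 0.34*11 = 11.4 − 3.74 = 7.66 mm

7.66 mm


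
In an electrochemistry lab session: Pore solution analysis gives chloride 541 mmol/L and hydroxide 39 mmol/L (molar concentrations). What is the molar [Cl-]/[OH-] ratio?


Threshold parameter = [Cl-] / [OH-] (molar basis; both in mmol/L, so units cancel)
Ratio = 541 / 39 = 13.87

13.87


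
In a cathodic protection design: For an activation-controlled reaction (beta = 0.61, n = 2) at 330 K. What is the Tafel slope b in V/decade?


Apply the Tafel slope relation: b = 2.303*R*T/(beta*n*F)
Numerator: 2.303 * 8.314 * 330 = 6318.56
Denominator: 0.61 * 2 * 96485 = 117711.7
b = 6318.56 / 117711.7 = 0.0537 V/decade

0.0537 V/decade


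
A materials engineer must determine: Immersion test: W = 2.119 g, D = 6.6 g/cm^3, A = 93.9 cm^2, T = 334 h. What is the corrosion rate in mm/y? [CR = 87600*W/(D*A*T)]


Apply the mm/y weight-loss relation: CR = 87600 * W / (D * A * T)
Numerator: 87600 * 2.119 = 185624.4
Denominator: 6.6 * 93.9 * 334 = 206993.16
CR = 185624.4 / 206993.16 = 0.89677 mm/y

0.89677 mm/y


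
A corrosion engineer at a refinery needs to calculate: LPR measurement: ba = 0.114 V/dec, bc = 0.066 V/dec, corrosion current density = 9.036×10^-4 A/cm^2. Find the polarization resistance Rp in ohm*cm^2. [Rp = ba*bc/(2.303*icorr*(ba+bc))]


Apply the Stern-Geary equation: Rp = ba*bc / (2.303*icorr*(ba+bc))
ba*bc = 0.114*0.066 = 0.007524
ba+bc = 0.18; 2.303*icorr*(ba+bc) = 2.303*9.036×10^-4*0.18 = 3.7457834×10^-4
Rp = 0.007524 / 3.7457834×10^-4 = 20.1 ohm*cm^2

20.1 ohm*cm^2


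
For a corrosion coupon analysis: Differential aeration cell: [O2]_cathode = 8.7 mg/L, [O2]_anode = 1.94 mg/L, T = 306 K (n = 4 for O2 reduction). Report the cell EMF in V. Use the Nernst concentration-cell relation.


Apply the Nernst concentration-cell relation: E = (RT/nF)*ln(C_cathode/C_anode)
RT/nF = 8.314*306/(4*96485) = 0.00659192 V
ln(8.7/1.94) = 1.50064
E = 0.00659192 * 1.50064 = 0.00989 V

0.00989 V


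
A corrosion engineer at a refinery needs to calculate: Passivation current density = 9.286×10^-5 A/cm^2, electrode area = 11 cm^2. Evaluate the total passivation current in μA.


I = i_pass * A, then convert A → μA (×10^6)
I = 9.286×10^-5 * 11 * 10^6 = 1021.46 μA

1021.46 μA


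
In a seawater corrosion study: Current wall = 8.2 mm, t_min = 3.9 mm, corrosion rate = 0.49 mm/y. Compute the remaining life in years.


Apply the remaining-life relation: RL = (t_current − t_min) / CR
RL = (8.2 − 3.9) / 0.49 = 4.3 / 0.49 = 8.8 years

8.8 years


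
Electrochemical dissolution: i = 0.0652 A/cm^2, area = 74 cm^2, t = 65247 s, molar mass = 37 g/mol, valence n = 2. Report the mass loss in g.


Apply Faraday's law: m = i*A*t*M / (n*F)
Total charge passed Q = i*A*t = 0.0652*74*65247 = 314803.7256 C
m = Q*M/(n*F) = 314803.7256*37/(2*96485) = 60.3604 g

60.3604 g


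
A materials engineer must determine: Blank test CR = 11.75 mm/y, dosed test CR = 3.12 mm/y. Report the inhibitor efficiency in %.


Apply the inhibitor-efficiency definition: IE = (CR_blank − CR_inh)/CR_blank × 100
IE = (11.75 − 3.12) / 11.75 × 100
IE = 8.63 / 11.75 × 100 = 73.4 %

73.4 %


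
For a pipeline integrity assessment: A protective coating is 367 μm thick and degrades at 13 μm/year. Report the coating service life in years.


Service life = thickness / degradation rate
Life = 367 / 13 = 28.2 years

28.2 years


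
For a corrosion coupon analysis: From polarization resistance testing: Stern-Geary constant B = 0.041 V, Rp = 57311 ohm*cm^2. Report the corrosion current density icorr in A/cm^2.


Apply the Stern-Geary relation: icorr = B / Rp
icorr = 0.041 / 57311 = 7.154×10^-7 A/cm^2

7.154×10^-7 A/cm^2


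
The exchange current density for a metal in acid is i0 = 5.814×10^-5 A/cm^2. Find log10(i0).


i0 = 5.814×10^-5 A/cm^2
log10(i0) = -4.236

-4.236


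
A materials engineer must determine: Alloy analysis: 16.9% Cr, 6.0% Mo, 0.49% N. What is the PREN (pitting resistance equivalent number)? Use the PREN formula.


Apply the PREN formula: PREN = Cr + 3.3*Mo + 16*N
PREN = 16.9 + 3.3*6.0 + 16*0.49
PREN = 16.9 + 19.8 + 7.84 = 44.54

44.54


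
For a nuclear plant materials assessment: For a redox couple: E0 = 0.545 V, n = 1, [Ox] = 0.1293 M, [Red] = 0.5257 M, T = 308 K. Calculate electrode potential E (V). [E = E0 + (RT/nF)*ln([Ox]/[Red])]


Apply the Nernst equation: E = E0 + (RT/nF)*ln([Ox]/[Red])
Step 1: RT/nF = 8.314*308/(1*96485) = 0.02654 V
Step 2: [Ox]/[Red] = 0.1293/0.5257 = 0.245958
Step 3: ln(0.245958) = -1.402594
Step 4: correction = 0.02654 * -1.402594 = -0.037 V
E = 0.545 + -0.037 = 0.508 V

0.508 V


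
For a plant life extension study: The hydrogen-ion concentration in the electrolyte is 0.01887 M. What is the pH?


pH = −log10[H+]
pH = −log10(0.01887) = 1.72

1.72


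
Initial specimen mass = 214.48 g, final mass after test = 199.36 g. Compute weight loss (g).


Weight loss = initial − final
WL = 214.48 − 199.36 = 15.12 g

15.12 g


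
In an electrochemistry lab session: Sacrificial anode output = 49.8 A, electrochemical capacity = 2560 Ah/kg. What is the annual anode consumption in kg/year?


Annual consumption = current * hours per year / capacity
Rate = 49.8 * 8760 / 2560 = 170.4 kg/year

170.4 kg/year


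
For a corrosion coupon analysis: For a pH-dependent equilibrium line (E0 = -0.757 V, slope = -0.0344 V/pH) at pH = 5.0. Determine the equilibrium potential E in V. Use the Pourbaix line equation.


Apply the Pourbaix line equation: E = E0 + slope*pH
E = -0.757 + (-0.0344)*5.0 = -0.757 + (-0.172) = -0.929 V
Rounded to 4 decimal places: E = -0.9290 V

-0.9290 V


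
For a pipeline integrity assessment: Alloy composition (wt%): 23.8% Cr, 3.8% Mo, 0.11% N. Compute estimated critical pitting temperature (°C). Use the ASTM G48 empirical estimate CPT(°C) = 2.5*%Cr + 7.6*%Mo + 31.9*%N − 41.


Apply the ASTM G48 empirical CPT estimate: CPT(°C) = 2.5*%Cr + 7.6*%Mo + 31.9*%N − 41
2.5*23.8 = 59.5; 7.6*3.8 = 28.88; 31.9*0.11 = 3.509
CPT = 59.5 + 28.88 + 3.509 − 41 = 50.889 °C
Rounded to 0.1 °C: CPT ≈ 50.9 °C

50.9 °C


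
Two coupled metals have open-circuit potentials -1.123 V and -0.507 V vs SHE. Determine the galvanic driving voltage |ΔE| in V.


Driving voltage is the absolute potential difference.
|ΔE| = |-1.123 − (-0.507)| = 0.616 V

0.616 V


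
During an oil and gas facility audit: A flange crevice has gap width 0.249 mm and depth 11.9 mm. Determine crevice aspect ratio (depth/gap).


Aspect ratio = depth / gap
Ratio = 11.9 / 0.249 = 47.8

47.8


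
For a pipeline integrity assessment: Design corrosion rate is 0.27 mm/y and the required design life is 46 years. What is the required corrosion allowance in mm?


Corrosion allowance = CR × design life
CA = 0.27 * 46 = 12.42 mm

12.42 mm


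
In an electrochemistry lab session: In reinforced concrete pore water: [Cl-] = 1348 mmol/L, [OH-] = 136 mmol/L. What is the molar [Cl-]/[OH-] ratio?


Threshold parameter = [Cl-] / [OH-] (molar basis; both in mmol/L, so units cancel)
Ratio = 1348 / 136 = 9.91

9.91


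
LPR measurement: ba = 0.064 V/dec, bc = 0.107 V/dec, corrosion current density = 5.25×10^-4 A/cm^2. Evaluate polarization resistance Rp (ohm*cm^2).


Apply the Stern-Geary equation: Rp = ba*bc / (2.303*icorr*(ba+bc))
ba*bc = 0.064*0.107 = 0.006848
ba+bc = 0.171; 2.303*icorr*(ba+bc) = 2.303*5.25×10^-4*0.171 = 2.0675183×10^-4
Rp = 0.006848 / 2.0675183×10^-4 = 33.12 ohm*cm^2

33.12 ohm*cm^2


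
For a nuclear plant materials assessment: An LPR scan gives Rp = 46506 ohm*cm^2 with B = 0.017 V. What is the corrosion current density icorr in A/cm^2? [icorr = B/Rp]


Apply the Stern-Geary relation: icorr = B / Rp
icorr = 0.017 / 46506 = 3.655×10^-7 A/cm^2

3.655×10^-7 A/cm^2


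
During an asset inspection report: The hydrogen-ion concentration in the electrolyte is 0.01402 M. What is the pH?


pH = −log10[H+]
pH = −log10(0.01402) = 1.85

1.85


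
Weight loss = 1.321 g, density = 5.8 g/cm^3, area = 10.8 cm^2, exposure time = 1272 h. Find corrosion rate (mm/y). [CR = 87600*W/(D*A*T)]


Apply the mm/y weight-loss relation: CR = 87600 * W / (D * A * T)
Numerator: 87600 * 1.321 = 115719.6
Denominator: 5.8 * 10.8 * 1272 = 79678.08
CR = 115719.6 / 79678.08 = 1.4523 mm/y

1.4523 mm/y


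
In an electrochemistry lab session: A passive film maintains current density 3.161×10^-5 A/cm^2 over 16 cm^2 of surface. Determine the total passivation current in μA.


I = i_pass * A, then convert A → μA (×10^6)
I = 3.161×10^-5 * 16 * 10^6 = 505.76 μA

505.76 μA


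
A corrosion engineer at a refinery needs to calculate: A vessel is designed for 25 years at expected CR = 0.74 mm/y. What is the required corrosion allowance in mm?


Corrosion allowance = CR × design life
CA = 0.74 * 25 = 18.5 mm

18.5 mm


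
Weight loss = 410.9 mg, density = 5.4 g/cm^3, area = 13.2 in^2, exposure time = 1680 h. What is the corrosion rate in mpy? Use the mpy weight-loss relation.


Apply the mpy weight-loss relation: CR = 534 * W / (D * A * T)
Numerator: 534 * 410.9 = 219420.6
Denominator: 5.4 * 13.2 * 1680 = 119750.4
CR = 219420.6 / 119750.4 = 1.8323 mpy

1.8323 mpy


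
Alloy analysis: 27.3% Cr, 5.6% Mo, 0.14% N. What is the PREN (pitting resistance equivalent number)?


Apply the PREN formula: PREN = Cr + 3.3*Mo + 16*N
PREN = 27.3 + 3.3*5.6 + 16*0.14
PREN = 27.3 + 18.48 + 2.24 = 48.02

48.02


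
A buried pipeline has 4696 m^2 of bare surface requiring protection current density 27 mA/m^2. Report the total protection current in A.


I = area * current density, then convert mA → A (÷1000)
I = 4696 * 27 / 1000 = 126.79 A

126.79 A


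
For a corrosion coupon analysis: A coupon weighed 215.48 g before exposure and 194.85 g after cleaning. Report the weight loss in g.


Weight loss = initial − final
WL = 215.48 − 194.85 = 20.63 g

20.63 g


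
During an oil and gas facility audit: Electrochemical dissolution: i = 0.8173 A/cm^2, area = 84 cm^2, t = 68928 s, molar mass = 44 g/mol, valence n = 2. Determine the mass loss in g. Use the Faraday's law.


Apply Faraday's law: m = i*A*t*M / (n*F)
Total charge passed Q = i*A*t = 0.8173*84*68928 = 4732127.7696 C
m = Q*M/(n*F) = 4732127.7696*44/(2*96485) = 1078.9948 g

1078.9948 g


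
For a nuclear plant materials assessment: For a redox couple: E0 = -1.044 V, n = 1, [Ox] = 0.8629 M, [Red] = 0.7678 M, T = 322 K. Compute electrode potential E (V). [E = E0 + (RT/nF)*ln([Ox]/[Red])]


Apply the Nernst equation: E = E0 + (RT/nF)*ln([Ox]/[Red])
Step 1: RT/nF = 8.314*322/(1*96485) = 0.02774636 V
Step 2: [Ox]/[Red] = 0.8629/0.7678 = 1.12386
Step 3: ln(1.12386) = 0.116769
Step 4: correction = 0.02774636 * 0.116769 = 0.003 V
E = -1.044 + 0.003 = -1.041 V

-1.041 V


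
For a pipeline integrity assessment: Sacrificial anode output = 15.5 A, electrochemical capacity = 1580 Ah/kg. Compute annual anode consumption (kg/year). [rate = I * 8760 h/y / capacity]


Annual consumption = current * hours per year / capacity
Rate = 15.5 * 8760 / 1580 = 85.9 kg/year

85.9 kg/year


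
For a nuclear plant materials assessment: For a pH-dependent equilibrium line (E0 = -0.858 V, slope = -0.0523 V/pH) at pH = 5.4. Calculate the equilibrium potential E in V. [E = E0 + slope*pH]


Apply the Pourbaix line equation: E = E0 + slope*pH
E = -0.858 + (-0.0523)*5.4 = -0.858 + (-0.28242) = -1.14042 V
Rounded to 4 decimal places: E = -1.1404 V

-1.1404 V


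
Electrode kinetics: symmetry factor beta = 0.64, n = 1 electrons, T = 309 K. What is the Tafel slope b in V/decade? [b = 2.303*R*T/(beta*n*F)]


Apply the Tafel slope relation: b = 2.303*R*T/(beta*n*F)
Numerator: 2.303 * 8.314 * 309 = 5916.47
Denominator: 0.64 * 1 * 96485 = 61750.4
b = 5916.47 / 61750.4 = 0.096 V/decade

0.096 V/decade
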